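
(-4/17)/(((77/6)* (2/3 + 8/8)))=-72/6545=-0.01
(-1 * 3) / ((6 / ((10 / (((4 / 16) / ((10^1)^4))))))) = -200000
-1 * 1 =-1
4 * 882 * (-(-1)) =3528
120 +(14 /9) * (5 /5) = 1094 /9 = 121.56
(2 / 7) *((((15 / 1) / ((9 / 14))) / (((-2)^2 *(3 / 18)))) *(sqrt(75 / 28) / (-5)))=-5 *sqrt(21) / 7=-3.27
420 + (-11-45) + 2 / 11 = 364.18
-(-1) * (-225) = -225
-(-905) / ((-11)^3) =-905 / 1331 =-0.68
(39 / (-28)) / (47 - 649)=39 / 16856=0.00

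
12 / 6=2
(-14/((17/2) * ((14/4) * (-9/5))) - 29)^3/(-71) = 334.30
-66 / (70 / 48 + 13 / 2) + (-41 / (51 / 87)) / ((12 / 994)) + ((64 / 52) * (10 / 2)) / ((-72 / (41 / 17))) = -4408317689 / 759798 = -5801.96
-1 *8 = -8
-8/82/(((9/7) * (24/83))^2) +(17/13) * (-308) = -403.48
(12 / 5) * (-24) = -288 / 5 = -57.60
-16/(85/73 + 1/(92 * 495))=-53190720/3870973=-13.74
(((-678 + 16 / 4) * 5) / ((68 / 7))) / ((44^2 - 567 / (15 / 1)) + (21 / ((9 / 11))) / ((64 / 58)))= -2830800 / 15679117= -0.18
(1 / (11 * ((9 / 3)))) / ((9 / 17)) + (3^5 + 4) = 73376 / 297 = 247.06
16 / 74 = 8 / 37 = 0.22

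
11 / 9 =1.22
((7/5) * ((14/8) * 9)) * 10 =441/2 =220.50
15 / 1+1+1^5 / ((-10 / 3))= 157 / 10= 15.70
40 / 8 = 5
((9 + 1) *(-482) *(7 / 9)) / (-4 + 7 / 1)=-33740 / 27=-1249.63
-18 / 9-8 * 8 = -66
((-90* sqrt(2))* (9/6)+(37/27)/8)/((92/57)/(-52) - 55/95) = 312.71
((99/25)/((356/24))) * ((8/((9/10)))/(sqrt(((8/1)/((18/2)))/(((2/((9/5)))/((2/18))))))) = 1584 * sqrt(5)/445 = 7.96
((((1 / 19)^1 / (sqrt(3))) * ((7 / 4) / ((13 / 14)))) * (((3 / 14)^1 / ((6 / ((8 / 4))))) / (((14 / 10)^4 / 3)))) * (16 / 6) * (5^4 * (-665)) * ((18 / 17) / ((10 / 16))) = -37500000 * sqrt(3) / 10829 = -5997.96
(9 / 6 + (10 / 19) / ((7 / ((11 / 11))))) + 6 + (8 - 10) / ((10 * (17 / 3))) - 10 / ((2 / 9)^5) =-3336380909 / 180880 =-18445.27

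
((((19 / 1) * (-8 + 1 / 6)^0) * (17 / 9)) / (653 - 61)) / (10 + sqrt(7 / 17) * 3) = 27455 / 4360968 - 323 * sqrt(119) / 2907312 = 0.01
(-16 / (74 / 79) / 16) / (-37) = 79 / 2738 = 0.03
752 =752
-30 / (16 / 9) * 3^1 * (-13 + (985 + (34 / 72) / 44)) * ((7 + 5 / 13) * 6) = -623564325 / 286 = -2180294.84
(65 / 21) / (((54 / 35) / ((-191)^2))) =11856325 / 162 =73187.19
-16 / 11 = -1.45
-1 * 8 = -8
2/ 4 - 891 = -1781/ 2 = -890.50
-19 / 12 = -1.58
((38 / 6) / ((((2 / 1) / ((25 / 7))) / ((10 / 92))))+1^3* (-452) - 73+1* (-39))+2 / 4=-1086307 / 1932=-562.27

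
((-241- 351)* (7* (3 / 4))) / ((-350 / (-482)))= -107004 / 25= -4280.16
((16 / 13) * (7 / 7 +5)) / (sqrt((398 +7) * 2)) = 16 * sqrt(10) / 195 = 0.26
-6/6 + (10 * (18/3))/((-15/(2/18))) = -13/9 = -1.44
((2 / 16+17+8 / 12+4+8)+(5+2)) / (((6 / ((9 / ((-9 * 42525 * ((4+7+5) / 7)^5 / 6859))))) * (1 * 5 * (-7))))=2077378471 / 4586471424000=0.00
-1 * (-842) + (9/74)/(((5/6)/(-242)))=149236/185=806.68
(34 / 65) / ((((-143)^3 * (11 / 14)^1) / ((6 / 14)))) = -204 / 2090808005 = -0.00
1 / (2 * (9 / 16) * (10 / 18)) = 8 / 5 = 1.60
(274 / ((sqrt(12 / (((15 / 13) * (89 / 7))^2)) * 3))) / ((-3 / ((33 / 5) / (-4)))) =134123 * sqrt(3) / 1092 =212.74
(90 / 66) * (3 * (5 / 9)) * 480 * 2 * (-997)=-23928000 / 11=-2175272.73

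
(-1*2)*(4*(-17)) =136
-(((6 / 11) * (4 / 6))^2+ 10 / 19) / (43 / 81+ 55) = -0.01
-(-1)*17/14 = 17/14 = 1.21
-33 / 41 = -0.80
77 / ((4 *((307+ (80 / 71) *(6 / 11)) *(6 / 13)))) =111683 / 823704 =0.14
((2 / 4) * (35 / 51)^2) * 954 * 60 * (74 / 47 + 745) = 136689199500 / 13583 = 10063255.50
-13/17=-0.76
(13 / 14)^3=2197 / 2744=0.80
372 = 372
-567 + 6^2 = -531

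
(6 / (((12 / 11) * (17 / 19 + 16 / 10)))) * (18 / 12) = 1045 / 316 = 3.31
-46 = -46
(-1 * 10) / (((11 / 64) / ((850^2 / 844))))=-115600000 / 2321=-49806.12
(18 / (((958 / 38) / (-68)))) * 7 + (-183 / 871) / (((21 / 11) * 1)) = -992864233 / 2920463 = -339.97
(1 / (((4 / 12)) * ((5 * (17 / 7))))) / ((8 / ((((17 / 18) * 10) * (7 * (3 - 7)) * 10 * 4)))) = -326.67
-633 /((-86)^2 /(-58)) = 18357 /3698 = 4.96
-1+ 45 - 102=-58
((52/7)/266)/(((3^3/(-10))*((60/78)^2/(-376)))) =826072/125685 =6.57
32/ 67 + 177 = 11891/ 67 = 177.48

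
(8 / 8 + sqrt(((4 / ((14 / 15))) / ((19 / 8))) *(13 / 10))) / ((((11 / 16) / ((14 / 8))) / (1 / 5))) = 28 / 55 + 8 *sqrt(10374) / 1045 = 1.29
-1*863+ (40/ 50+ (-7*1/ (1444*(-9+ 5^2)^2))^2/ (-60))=-7069253995855921/ 8199088373760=-862.20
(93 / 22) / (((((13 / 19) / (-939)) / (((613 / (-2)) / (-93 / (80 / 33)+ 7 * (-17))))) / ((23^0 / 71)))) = -20341951380 / 127816117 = -159.15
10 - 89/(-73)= 819/73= 11.22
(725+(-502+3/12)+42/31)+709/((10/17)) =1429.90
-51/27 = -17/9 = -1.89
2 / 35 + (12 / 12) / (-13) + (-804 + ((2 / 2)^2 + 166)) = -289844 / 455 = -637.02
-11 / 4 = -2.75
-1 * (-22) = 22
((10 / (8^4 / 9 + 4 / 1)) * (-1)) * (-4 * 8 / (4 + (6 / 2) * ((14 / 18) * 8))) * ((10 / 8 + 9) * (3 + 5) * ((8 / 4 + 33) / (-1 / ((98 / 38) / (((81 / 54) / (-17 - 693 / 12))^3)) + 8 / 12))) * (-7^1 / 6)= -3552412178419650 / 23001752655127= -154.44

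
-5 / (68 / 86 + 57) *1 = -43 / 497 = -0.09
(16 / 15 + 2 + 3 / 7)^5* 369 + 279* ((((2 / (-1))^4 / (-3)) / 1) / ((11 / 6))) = 2990004158379757 / 15598996875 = 191679.26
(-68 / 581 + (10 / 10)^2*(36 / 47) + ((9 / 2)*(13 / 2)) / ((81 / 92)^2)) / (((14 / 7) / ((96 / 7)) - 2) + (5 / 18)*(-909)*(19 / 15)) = -12225261376 / 102460315041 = -0.12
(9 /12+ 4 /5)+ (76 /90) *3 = 49 /12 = 4.08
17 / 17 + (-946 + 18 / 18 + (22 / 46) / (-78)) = -1693547 / 1794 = -944.01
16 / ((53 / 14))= 224 / 53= 4.23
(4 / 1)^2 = 16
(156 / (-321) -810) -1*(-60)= -80302 / 107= -750.49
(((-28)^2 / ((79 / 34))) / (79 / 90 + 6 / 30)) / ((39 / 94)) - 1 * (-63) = 81445917 / 99619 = 817.57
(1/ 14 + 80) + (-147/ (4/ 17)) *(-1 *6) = 26800/ 7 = 3828.57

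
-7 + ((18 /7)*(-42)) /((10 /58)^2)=-91003 /25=-3640.12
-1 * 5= -5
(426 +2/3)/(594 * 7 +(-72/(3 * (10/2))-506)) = 1600/13677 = 0.12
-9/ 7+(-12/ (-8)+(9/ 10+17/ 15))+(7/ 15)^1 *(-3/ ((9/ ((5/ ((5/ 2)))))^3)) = 56956/ 25515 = 2.23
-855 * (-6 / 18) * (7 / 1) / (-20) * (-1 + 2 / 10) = 399 / 5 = 79.80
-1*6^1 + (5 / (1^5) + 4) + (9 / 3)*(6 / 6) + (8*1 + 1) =15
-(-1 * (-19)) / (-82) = 0.23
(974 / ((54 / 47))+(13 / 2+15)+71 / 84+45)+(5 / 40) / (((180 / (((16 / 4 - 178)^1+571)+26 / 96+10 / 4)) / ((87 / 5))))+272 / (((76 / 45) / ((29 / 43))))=2032882344517 / 1976486400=1028.53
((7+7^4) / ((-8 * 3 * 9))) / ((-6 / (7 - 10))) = -5.57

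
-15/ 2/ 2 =-15/ 4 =-3.75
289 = 289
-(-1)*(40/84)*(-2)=-0.95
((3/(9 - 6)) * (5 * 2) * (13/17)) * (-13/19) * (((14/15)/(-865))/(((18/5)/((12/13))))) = 0.00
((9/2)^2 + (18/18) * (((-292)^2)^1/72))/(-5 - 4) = -43361/324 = -133.83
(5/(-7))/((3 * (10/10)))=-5/21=-0.24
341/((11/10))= 310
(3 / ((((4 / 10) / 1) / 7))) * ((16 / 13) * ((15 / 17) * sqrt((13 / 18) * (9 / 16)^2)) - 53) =-5565 / 2 + 4725 * sqrt(26) / 884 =-2755.25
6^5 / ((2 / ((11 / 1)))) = 42768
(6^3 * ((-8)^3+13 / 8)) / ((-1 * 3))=36747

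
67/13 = 5.15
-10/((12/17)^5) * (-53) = 376262105/124416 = 3024.23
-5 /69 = -0.07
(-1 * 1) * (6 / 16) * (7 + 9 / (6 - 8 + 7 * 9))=-327 / 122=-2.68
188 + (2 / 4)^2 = 753 / 4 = 188.25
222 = 222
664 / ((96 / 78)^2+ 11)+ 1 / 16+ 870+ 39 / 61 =1906860391 / 2064240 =923.76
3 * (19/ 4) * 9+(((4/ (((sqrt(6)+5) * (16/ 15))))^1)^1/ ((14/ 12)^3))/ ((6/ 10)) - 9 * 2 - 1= 2874929/ 26068 - 1350 * sqrt(6)/ 6517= 109.78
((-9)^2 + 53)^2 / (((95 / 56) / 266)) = 14077504 / 5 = 2815500.80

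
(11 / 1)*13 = 143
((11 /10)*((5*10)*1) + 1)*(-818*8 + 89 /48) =-2198161 /6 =-366360.17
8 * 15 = 120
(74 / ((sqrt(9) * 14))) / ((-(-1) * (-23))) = -37 / 483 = -0.08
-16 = -16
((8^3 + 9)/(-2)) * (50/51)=-13025/51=-255.39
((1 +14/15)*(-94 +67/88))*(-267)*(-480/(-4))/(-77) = -63531315/847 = -75007.46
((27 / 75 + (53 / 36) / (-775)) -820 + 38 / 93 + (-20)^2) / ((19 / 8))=-1231222 / 6975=-176.52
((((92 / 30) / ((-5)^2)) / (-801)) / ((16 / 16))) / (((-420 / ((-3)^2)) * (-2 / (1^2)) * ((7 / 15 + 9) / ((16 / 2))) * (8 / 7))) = -23 / 18957000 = -0.00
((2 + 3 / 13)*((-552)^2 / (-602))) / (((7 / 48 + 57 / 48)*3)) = -1104552 / 3913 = -282.28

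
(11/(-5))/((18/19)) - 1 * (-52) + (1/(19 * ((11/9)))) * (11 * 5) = 88999/1710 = 52.05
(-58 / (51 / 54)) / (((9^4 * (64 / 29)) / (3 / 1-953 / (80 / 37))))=29452661 / 15863040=1.86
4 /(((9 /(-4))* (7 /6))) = -32 /21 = -1.52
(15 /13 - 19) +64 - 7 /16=9509 /208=45.72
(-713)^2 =508369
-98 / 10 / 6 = -49 / 30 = -1.63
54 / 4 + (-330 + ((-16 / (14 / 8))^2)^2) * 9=287792775 / 4802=59931.86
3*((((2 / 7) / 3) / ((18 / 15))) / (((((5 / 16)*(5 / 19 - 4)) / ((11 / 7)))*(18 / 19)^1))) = -0.34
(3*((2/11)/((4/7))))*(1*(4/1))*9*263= 9037.64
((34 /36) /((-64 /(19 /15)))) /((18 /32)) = -323 /9720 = -0.03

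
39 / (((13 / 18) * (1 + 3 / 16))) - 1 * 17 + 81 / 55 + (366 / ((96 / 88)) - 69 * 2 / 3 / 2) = 715713 / 2090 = 342.45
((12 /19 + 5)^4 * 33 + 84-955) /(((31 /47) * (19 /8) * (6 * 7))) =791878041496 /1611940449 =491.26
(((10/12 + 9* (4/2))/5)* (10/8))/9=113/216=0.52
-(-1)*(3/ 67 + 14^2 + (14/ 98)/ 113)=10389852/ 52997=196.05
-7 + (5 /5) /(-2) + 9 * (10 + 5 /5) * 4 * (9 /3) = 2361 /2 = 1180.50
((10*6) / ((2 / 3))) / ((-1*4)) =-45 / 2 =-22.50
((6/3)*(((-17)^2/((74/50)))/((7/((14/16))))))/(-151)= -7225/22348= -0.32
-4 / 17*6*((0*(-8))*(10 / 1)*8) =0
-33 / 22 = -3 / 2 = -1.50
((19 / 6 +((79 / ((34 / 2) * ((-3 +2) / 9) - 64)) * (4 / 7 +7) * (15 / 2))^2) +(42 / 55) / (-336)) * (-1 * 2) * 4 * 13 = -1371598843732351 / 2843082165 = -482433.77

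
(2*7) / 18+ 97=880 / 9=97.78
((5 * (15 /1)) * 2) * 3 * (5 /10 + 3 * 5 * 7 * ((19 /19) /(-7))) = -6525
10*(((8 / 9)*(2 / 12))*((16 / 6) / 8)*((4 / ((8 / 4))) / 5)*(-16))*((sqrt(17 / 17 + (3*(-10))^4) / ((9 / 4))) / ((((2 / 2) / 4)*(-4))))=1024*sqrt(810001) / 729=1264.20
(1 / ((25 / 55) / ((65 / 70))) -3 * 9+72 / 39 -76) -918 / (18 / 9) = -507881 / 910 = -558.11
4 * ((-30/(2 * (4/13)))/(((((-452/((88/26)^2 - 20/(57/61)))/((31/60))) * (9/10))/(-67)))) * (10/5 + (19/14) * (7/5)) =49758689/77292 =643.78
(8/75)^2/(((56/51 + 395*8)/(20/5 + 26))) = 34/314875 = 0.00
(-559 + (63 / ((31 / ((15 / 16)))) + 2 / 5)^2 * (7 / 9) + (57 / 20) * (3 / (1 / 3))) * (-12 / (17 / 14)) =205058377559 / 39208800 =5229.91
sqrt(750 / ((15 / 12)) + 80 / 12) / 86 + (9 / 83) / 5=9 / 415 + sqrt(1365) / 129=0.31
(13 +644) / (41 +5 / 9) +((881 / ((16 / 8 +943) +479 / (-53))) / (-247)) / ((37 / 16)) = 78834547345 / 4986841574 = 15.81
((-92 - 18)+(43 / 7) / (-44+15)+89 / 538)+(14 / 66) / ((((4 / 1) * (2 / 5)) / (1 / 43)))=-68215702087 / 619898664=-110.04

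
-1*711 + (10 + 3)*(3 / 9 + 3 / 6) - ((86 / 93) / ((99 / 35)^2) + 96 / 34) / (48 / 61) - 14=-266979880067 / 371889144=-717.90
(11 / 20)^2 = 121 / 400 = 0.30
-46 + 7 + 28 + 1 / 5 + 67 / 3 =173 / 15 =11.53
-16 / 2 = -8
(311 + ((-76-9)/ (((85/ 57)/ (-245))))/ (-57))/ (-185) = -66/ 185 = -0.36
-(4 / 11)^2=-16 / 121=-0.13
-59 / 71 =-0.83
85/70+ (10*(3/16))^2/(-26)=12569/11648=1.08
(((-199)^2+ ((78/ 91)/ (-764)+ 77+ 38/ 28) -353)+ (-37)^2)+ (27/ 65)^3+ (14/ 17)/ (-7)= 36288308096076/ 891707375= 40695.31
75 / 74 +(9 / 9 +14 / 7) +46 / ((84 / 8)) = 13045 / 1554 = 8.39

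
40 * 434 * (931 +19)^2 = 15667400000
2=2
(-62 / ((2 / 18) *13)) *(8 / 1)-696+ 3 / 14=-189129 / 182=-1039.17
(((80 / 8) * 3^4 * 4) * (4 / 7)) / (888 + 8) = 405 / 196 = 2.07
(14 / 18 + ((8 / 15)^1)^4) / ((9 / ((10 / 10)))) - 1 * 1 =-0.90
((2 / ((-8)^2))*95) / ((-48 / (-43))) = 4085 / 1536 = 2.66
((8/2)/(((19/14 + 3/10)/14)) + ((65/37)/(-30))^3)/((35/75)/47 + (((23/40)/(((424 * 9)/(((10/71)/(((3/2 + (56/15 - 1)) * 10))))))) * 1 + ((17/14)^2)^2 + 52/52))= 11564859776385798941380/1089669304926321786567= 10.61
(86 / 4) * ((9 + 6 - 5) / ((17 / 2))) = 430 / 17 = 25.29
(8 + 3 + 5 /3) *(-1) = -38 /3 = -12.67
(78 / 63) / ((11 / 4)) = 104 / 231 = 0.45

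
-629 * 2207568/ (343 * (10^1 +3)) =-1388560272/ 4459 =-311406.21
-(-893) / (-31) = -893 / 31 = -28.81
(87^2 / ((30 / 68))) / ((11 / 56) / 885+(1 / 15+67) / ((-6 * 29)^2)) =7039594.18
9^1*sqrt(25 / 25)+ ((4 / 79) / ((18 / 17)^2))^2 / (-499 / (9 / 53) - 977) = 1442979279719 / 160331040360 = 9.00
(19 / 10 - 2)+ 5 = 49 / 10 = 4.90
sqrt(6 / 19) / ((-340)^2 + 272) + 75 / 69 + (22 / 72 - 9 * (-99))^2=sqrt(114) / 2201568 + 23680270487 / 29808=794426.68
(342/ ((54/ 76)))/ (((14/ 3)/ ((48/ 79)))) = 34656/ 553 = 62.67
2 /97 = 0.02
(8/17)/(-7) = -8/119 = -0.07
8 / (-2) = -4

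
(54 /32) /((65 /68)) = 459 /260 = 1.77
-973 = -973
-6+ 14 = 8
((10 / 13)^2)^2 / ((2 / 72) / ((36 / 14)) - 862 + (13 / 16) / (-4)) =-10368000 / 25531277681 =-0.00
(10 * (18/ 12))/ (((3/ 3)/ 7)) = 105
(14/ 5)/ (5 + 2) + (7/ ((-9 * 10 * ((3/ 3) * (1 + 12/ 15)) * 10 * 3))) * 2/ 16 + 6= 49765/ 7776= 6.40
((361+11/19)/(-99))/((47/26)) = -59540/29469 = -2.02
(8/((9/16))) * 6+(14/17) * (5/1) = 4562/51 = 89.45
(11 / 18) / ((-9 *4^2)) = -11 / 2592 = -0.00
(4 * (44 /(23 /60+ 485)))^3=1177583616000 /24700647083867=0.05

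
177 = 177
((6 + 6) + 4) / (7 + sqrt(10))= 112 / 39 - 16 * sqrt(10) / 39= 1.57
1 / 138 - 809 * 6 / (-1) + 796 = 779701 / 138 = 5650.01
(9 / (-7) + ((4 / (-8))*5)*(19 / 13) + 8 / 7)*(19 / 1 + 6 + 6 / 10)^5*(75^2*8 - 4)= -76308649588293632 / 40625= -1878366759096.46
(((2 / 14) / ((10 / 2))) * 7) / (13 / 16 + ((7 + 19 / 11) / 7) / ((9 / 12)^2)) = 3696 / 55975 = 0.07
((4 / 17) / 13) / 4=1 / 221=0.00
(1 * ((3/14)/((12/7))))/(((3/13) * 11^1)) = 13/264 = 0.05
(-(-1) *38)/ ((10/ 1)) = 19/ 5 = 3.80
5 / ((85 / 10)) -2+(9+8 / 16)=275 / 34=8.09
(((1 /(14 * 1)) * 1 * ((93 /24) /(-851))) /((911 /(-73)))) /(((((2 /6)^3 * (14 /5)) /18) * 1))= 2749545 /607804624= 0.00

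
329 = 329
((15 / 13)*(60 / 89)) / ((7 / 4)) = 3600 / 8099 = 0.44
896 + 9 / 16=896.56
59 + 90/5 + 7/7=78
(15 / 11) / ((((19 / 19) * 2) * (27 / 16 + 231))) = 40 / 13651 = 0.00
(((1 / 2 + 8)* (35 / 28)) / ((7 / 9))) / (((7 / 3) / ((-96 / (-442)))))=810 / 637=1.27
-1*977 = -977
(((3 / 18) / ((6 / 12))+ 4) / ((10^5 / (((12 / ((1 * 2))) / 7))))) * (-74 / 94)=-481 / 16450000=-0.00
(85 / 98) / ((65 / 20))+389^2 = 96391647 / 637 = 151321.27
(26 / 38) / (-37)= -13 / 703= -0.02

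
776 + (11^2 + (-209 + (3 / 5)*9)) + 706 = 6997 / 5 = 1399.40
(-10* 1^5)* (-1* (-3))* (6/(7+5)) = -15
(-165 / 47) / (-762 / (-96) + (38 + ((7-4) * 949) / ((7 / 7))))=-880 / 725163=-0.00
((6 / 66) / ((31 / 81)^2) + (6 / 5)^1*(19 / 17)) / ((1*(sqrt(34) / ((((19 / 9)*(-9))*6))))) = -38.36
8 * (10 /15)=16 /3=5.33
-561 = -561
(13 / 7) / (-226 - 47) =-1 / 147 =-0.01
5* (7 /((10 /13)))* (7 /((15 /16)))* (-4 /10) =-10192 /75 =-135.89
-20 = -20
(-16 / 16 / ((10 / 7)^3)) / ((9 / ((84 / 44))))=-2401 / 33000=-0.07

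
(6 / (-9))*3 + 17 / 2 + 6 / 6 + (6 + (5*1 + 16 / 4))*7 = 225 / 2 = 112.50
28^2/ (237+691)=49/ 58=0.84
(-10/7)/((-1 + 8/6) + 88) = -6/371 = -0.02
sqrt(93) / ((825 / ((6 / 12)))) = sqrt(93) / 1650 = 0.01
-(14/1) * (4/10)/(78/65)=-14/3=-4.67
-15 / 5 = -3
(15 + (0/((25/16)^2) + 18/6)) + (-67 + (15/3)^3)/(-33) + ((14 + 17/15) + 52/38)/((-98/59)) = 645971/102410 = 6.31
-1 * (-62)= 62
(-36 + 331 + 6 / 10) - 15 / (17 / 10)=24376 / 85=286.78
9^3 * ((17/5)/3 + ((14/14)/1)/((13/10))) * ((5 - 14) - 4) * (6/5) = -540918/25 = -21636.72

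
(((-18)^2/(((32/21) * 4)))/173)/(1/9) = 15309/5536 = 2.77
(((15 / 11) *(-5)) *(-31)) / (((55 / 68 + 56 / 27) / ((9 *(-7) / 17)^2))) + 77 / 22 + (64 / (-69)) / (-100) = 3450308254637 / 3414778950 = 1010.40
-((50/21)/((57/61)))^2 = -9302500/1432809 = -6.49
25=25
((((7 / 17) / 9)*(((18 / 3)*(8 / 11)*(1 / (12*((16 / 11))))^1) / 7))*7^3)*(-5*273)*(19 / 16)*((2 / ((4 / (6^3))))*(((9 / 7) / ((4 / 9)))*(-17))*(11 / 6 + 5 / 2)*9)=12043513755 / 64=188179902.42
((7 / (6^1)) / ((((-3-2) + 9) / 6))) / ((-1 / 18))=-63 / 2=-31.50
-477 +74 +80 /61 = -24503 /61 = -401.69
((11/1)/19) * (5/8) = 55/152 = 0.36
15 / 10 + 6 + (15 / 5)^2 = 33 / 2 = 16.50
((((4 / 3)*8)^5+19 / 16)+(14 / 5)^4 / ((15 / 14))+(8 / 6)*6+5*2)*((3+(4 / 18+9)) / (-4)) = -422157.50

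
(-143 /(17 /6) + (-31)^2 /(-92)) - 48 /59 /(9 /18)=-5771251 /92276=-62.54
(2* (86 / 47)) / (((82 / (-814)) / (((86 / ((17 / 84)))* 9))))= -4551380064 / 32759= -138935.26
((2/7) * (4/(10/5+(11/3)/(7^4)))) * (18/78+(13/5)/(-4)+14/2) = 3521238/937105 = 3.76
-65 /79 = -0.82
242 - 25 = 217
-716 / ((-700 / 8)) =1432 / 175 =8.18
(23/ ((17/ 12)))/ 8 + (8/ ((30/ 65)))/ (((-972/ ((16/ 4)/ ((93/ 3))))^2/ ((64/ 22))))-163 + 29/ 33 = -10192902687871/ 63669111858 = -160.09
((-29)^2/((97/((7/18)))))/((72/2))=5887/62856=0.09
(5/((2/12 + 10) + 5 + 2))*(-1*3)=-90/103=-0.87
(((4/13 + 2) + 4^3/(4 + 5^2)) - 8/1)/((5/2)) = -2628/1885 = -1.39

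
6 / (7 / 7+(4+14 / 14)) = 1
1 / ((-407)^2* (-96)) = -1 / 15902304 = -0.00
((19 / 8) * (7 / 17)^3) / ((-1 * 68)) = -6517 / 2672672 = -0.00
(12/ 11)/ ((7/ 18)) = 216/ 77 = 2.81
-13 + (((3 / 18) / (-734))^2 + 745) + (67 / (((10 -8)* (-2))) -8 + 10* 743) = 157823721397 / 19395216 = 8137.25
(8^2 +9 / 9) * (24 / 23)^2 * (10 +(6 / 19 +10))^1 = 14451840 / 10051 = 1437.85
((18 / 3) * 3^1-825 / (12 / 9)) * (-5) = 12015 / 4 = 3003.75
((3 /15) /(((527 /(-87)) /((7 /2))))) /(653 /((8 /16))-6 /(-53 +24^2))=-45501 /514225520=-0.00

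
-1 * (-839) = 839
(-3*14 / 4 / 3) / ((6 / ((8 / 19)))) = -14 / 57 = -0.25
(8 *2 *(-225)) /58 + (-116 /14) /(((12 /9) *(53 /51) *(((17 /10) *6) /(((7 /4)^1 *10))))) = -444675 /6148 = -72.33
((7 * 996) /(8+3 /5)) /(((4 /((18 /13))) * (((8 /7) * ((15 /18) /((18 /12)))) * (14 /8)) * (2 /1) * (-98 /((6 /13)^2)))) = -181521 /661297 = -0.27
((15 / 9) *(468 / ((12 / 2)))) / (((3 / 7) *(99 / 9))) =910 / 33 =27.58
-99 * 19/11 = -171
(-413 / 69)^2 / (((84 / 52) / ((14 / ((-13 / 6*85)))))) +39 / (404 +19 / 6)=-1572103978 / 988645455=-1.59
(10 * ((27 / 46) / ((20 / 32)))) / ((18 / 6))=72 / 23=3.13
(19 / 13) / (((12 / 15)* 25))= 19 / 260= 0.07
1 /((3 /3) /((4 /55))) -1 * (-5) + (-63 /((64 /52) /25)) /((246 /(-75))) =28519173 /72160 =395.22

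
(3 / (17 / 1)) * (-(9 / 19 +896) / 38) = -51099 / 12274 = -4.16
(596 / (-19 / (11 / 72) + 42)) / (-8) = 1639 / 1812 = 0.90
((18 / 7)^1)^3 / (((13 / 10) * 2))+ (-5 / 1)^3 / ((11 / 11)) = -118.46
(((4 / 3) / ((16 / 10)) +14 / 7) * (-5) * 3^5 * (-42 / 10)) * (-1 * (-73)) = 2110941 / 2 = 1055470.50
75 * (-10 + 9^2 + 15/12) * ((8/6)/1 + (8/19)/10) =141610/19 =7453.16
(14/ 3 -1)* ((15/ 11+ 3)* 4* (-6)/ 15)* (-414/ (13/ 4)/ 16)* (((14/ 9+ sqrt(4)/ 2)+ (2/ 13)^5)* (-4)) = -50283678976/ 24134045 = -2083.52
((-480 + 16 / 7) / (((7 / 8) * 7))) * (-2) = 53504 / 343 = 155.99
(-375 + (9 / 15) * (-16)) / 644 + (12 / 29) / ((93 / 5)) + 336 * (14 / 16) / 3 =282024063 / 2894780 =97.43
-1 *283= -283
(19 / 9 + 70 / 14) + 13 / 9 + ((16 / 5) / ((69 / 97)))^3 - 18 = 3350485483 / 41063625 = 81.59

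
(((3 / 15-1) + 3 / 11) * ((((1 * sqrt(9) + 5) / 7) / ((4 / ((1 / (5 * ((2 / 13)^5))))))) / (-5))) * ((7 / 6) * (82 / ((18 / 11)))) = 441467377 / 108000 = 4087.66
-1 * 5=-5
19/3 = 6.33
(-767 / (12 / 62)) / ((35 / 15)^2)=-71331 / 98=-727.87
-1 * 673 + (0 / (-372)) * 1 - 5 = -678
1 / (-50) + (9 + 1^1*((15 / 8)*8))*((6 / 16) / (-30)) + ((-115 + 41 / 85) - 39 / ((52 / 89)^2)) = -20250923 / 88400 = -229.08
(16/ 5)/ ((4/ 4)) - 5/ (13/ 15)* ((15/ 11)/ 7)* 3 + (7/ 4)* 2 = 33317/ 10010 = 3.33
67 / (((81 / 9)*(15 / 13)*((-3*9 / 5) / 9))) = -871 / 81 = -10.75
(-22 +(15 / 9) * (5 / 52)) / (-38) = 3407 / 5928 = 0.57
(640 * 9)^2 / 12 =2764800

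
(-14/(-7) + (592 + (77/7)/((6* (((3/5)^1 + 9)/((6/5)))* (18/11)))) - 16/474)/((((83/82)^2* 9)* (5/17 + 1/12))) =1158835043063/6788737494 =170.70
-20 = -20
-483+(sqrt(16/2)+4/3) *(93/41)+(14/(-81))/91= -20722069/43173+186 *sqrt(2)/41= -473.56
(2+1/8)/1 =17/8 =2.12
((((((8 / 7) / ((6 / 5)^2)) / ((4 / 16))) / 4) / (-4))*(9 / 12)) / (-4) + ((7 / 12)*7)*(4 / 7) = 531 / 224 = 2.37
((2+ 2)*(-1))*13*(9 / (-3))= 156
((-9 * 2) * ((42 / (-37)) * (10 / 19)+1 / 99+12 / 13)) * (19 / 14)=-303763 / 37037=-8.20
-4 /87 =-0.05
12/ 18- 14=-40/ 3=-13.33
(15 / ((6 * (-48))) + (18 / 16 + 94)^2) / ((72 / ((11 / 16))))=19110883 / 221184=86.40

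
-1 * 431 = -431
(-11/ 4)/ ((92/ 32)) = -22/ 23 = -0.96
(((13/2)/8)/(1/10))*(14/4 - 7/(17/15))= -5915/272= -21.75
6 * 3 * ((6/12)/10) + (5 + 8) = 139/10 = 13.90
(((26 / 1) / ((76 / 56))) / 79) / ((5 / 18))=6552 / 7505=0.87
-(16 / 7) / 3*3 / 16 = -1 / 7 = -0.14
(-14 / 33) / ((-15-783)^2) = -1 / 1501038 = -0.00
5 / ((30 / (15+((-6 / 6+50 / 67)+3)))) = 1189 / 402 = 2.96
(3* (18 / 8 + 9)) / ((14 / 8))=135 / 7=19.29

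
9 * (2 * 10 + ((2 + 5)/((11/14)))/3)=206.73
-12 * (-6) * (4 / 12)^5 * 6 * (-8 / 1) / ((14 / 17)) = -1088 / 63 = -17.27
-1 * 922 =-922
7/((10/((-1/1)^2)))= 7/10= 0.70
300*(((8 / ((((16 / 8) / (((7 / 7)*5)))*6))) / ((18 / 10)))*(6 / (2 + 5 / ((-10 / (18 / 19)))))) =190000 / 87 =2183.91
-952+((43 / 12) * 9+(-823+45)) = -6791 / 4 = -1697.75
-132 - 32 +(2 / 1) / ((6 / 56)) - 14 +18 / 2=-451 / 3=-150.33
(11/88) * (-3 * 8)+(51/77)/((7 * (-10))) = -16221/5390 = -3.01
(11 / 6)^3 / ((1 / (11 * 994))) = 7276577 / 108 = 67375.71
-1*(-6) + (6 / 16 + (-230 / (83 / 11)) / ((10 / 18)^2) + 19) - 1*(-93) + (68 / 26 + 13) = 1520481 / 43160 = 35.23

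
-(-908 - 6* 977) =6770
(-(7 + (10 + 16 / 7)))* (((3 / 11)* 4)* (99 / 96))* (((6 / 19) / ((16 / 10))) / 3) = -1.43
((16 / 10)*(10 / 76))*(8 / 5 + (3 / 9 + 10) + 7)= 1136 / 285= 3.99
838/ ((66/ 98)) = 41062/ 33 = 1244.30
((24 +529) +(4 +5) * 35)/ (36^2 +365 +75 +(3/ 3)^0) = 868/ 1737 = 0.50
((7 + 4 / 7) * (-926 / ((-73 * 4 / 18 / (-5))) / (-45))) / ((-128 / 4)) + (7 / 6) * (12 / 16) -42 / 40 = -1.68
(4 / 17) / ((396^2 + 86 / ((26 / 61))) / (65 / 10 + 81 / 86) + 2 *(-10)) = 0.00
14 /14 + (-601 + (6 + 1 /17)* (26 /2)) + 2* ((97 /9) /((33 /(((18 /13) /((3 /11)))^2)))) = -4347415 /8619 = -504.40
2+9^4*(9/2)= 59053/2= 29526.50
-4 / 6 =-2 / 3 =-0.67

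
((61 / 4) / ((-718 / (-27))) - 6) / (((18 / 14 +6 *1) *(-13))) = 36365 / 634712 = 0.06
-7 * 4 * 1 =-28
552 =552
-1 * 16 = -16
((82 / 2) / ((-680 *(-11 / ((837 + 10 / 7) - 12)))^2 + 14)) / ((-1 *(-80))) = 54884609 / 10272309600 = 0.01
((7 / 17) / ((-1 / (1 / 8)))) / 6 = -7 / 816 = -0.01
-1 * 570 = -570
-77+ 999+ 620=1542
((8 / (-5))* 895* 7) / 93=-10024 / 93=-107.78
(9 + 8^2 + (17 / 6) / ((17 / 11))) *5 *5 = 11225 / 6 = 1870.83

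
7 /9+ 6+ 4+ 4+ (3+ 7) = 24.78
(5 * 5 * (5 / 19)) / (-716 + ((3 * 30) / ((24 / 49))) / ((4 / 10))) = -0.03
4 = 4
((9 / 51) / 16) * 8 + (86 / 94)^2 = 69493 / 75106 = 0.93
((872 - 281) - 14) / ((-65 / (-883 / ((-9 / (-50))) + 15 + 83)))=24965636 / 585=42676.30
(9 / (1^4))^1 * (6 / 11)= 54 / 11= 4.91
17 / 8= 2.12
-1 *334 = -334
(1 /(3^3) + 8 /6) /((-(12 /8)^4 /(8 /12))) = -1184 /6561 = -0.18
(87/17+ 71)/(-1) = -1294/17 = -76.12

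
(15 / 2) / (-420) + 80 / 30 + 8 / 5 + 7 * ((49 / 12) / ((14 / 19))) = 18077 / 420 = 43.04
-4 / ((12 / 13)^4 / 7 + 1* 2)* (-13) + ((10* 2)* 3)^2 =762260102 / 210295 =3624.72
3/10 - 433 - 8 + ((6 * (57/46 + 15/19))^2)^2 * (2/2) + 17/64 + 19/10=251017843407802629/11670130867520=21509.43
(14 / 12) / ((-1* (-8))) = 7 / 48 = 0.15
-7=-7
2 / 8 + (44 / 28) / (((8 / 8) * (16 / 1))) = 0.35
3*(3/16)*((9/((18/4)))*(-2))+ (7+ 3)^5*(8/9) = 3199919/36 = 88886.64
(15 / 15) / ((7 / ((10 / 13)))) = 10 / 91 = 0.11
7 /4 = 1.75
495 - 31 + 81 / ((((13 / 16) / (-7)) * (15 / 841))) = -2513024 / 65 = -38661.91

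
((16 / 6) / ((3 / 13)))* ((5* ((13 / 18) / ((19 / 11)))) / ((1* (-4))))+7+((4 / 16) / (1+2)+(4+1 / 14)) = 220421 / 43092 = 5.12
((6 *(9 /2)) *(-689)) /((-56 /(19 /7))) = 353457 /392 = 901.68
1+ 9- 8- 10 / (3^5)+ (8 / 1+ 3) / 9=773 / 243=3.18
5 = 5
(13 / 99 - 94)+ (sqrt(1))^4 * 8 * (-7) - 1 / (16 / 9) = -238283 / 1584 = -150.43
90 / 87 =1.03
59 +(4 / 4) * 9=68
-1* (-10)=10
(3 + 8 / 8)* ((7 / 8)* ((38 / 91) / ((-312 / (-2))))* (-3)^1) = -0.03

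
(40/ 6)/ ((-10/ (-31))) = 62/ 3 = 20.67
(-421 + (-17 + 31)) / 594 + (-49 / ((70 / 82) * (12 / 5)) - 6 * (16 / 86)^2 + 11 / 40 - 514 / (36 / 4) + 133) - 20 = 62612143 / 1996920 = 31.35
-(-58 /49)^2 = -1.40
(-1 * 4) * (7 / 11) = -28 / 11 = -2.55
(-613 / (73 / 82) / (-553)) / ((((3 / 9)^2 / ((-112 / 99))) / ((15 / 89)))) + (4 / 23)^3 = -146419404128 / 68693580131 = -2.13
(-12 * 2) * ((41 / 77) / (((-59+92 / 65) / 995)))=63640200 / 288211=220.81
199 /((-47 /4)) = -796 /47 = -16.94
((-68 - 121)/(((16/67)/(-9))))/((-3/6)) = -113967/8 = -14245.88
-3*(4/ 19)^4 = -768/ 130321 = -0.01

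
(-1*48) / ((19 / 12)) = -576 / 19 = -30.32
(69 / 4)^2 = 4761 / 16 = 297.56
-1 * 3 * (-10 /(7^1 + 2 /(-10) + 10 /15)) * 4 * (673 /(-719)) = -151425 /10066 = -15.04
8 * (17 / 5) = 27.20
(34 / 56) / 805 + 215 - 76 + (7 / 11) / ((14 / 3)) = 34497657 / 247940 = 139.14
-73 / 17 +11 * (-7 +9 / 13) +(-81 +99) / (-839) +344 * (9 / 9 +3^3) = 1772290393 / 185419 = 9558.30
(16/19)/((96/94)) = 47/57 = 0.82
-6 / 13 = -0.46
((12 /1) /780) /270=1 /17550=0.00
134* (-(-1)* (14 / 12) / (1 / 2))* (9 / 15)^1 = 938 / 5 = 187.60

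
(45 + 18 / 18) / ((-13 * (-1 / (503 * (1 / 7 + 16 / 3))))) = 2660870 / 273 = 9746.78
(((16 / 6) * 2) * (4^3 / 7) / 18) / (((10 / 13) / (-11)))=-36608 / 945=-38.74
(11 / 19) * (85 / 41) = 935 / 779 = 1.20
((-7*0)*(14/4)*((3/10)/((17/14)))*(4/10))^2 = 0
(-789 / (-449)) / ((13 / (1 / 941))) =789 / 5492617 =0.00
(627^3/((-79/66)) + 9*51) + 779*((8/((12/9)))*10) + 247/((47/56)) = -764441478451/3713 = -205882434.27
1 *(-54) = -54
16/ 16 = 1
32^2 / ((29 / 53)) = 1871.45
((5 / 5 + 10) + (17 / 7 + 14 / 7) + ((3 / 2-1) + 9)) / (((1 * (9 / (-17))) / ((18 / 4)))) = -5933 / 28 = -211.89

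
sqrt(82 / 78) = sqrt(1599) / 39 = 1.03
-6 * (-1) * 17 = 102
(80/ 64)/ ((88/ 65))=325/ 352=0.92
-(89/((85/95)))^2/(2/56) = -277043.14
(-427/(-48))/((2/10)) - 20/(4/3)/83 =176485/3984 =44.30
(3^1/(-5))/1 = -3/5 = -0.60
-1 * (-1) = 1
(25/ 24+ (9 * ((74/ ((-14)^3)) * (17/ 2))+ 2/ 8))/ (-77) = 0.01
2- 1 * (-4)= 6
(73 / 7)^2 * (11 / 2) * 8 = 234476 / 49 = 4785.22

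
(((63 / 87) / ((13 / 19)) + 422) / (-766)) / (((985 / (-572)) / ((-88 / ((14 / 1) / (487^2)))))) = -36616337866856 / 76582765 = -478127.66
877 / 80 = 10.96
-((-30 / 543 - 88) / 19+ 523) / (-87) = 61471 / 10317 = 5.96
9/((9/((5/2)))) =5/2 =2.50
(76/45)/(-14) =-38/315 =-0.12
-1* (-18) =18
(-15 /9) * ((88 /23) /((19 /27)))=-3960 /437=-9.06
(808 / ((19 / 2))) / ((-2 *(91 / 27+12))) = -21816 / 7885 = -2.77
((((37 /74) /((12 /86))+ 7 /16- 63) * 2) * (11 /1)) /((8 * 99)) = -2831 /1728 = -1.64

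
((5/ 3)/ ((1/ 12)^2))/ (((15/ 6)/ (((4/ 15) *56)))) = 7168/ 5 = 1433.60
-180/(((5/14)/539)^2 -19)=1138842320/120211131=9.47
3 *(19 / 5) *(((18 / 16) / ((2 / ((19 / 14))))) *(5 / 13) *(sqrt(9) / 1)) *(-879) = -25702839 / 2912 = -8826.52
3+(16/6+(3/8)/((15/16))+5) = 166/15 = 11.07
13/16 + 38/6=343/48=7.15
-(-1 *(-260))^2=-67600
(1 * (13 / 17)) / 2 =0.38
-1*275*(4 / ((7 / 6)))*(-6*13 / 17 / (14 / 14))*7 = 514800 / 17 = 30282.35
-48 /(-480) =1 /10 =0.10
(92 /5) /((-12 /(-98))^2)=55223 /45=1227.18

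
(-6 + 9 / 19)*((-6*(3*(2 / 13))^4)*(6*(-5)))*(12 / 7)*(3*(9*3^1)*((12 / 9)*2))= -16713.86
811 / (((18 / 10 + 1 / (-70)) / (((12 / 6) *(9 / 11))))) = 204372 / 275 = 743.17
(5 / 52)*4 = 5 / 13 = 0.38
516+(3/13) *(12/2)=6726/13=517.38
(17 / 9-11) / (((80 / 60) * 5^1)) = -41 / 30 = -1.37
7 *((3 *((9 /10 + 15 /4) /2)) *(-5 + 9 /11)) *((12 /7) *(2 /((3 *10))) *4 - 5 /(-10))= -429939 /2200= -195.43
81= 81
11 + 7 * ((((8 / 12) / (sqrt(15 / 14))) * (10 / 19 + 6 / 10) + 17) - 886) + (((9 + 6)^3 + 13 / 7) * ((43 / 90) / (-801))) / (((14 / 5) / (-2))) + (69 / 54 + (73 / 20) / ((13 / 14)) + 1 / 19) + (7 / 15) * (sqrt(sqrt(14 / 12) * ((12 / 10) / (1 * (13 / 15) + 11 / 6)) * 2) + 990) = -2444454431333 / 436252635 + 14 * 14^(1 / 4) * 3^(3 / 4) / 135 + 1498 * sqrt(210) / 4275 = -5597.76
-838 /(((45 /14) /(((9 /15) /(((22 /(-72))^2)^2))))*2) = -3284209152 /366025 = -8972.64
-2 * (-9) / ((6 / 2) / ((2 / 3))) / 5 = 4 / 5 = 0.80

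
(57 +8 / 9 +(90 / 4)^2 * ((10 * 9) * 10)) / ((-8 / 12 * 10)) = -2050573 / 30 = -68352.43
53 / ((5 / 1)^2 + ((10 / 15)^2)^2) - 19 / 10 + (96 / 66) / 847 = 39001427 / 190159970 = 0.21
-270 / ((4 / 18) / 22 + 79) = -13365 / 3911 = -3.42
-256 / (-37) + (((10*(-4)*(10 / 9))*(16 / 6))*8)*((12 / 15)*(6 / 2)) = -755456 / 333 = -2268.64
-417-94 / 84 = -418.12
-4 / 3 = -1.33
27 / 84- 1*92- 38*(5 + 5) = -13207 / 28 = -471.68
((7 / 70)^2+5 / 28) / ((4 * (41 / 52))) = 429 / 7175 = 0.06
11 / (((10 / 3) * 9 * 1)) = 11 / 30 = 0.37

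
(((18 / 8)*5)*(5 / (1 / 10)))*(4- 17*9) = -167625 / 2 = -83812.50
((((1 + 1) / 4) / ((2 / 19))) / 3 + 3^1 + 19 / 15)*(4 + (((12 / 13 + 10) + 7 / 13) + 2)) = 2043 / 20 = 102.15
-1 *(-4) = 4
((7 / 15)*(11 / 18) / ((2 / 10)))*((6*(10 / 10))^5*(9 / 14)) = 7128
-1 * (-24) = 24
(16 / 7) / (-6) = -8 / 21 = -0.38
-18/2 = -9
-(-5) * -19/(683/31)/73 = -2945/49859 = -0.06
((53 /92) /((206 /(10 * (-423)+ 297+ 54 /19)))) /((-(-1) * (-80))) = 3957669 /28807040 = 0.14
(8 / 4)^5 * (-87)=-2784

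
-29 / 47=-0.62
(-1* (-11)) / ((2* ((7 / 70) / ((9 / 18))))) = 55 / 2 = 27.50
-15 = -15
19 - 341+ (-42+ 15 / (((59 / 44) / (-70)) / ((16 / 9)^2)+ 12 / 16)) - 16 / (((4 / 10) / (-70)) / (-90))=-49340033428 / 195527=-252343.84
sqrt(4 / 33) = 2*sqrt(33) / 33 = 0.35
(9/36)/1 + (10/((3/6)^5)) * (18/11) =23051/44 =523.89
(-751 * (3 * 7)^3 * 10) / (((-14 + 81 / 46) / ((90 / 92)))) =3129754950 / 563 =5559067.41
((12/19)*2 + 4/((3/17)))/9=1364/513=2.66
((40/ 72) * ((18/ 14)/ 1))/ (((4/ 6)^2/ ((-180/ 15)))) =-135/ 7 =-19.29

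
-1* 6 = -6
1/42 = 0.02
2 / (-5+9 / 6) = -4 / 7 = -0.57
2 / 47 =0.04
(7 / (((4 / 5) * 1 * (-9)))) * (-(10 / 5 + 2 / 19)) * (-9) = -350 / 19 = -18.42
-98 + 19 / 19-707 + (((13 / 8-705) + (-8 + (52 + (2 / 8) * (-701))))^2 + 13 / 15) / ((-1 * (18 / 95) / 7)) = -88944635635 / 3456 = -25736295.03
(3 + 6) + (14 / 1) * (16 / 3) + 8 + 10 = 305 / 3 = 101.67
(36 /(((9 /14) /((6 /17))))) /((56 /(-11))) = -66 /17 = -3.88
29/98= 0.30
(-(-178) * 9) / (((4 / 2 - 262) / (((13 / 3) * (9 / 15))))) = -16.02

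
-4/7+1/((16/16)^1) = 3/7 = 0.43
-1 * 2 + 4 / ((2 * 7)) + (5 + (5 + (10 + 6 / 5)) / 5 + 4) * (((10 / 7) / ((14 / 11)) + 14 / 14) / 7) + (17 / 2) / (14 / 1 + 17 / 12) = 808518 / 317275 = 2.55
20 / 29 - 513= -14857 / 29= -512.31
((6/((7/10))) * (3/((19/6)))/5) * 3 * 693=64152/19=3376.42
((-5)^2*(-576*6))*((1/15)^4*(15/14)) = -64/35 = -1.83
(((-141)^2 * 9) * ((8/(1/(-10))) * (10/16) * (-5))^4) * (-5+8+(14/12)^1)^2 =12134399414062500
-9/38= -0.24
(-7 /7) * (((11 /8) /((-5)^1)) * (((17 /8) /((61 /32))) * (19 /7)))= 3553 /4270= 0.83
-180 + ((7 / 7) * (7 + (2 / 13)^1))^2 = -21771 / 169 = -128.82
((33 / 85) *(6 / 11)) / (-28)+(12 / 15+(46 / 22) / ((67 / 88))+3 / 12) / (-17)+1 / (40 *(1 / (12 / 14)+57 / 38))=-565121 / 2551360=-0.22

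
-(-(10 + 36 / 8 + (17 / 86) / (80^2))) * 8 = 7980817 / 68800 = 116.00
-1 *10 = -10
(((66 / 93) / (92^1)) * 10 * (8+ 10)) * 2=1980 / 713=2.78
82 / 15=5.47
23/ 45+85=3848/ 45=85.51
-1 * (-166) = 166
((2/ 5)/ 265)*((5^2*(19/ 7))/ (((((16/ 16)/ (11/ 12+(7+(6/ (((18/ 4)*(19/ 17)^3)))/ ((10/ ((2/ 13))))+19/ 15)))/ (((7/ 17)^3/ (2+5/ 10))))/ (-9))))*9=-2604173355/ 1222005577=-2.13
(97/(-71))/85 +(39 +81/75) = 1208929/30175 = 40.06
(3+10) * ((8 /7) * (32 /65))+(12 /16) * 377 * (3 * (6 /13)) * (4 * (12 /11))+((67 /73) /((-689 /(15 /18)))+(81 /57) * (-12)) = 3749772890683 /2207535330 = 1698.62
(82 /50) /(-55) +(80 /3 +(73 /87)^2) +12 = 409435546 /10407375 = 39.34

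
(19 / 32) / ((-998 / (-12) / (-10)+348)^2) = 4275 / 830770322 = 0.00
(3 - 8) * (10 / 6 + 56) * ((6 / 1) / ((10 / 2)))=-346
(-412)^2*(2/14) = 169744/7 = 24249.14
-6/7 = -0.86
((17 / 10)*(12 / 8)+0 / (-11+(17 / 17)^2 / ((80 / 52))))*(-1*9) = -459 / 20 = -22.95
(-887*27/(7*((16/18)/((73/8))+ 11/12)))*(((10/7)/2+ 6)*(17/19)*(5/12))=-4190619969/496223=-8445.03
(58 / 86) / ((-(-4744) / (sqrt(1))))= 0.00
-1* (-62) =62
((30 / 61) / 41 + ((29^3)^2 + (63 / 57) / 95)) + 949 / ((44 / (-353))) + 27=594815734.46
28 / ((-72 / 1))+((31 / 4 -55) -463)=-18383 / 36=-510.64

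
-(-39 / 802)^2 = -1521 / 643204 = -0.00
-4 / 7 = -0.57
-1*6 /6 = -1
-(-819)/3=273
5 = 5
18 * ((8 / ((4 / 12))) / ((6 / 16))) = 1152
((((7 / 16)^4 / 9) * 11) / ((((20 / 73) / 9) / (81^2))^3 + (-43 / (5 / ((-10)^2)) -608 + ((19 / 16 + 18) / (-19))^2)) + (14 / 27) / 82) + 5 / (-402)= -16453822605462631344521639690095 / 2677622168196827378942812966128384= -0.01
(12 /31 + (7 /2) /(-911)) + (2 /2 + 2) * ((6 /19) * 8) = 8544701 /1073158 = 7.96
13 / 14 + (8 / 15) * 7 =979 / 210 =4.66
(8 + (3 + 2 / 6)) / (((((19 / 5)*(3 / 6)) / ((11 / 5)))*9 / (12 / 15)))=2992 / 2565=1.17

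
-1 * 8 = -8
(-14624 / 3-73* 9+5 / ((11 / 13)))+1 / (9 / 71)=-546269 / 99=-5517.87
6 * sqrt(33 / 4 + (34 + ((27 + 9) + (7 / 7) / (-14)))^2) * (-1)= -419.93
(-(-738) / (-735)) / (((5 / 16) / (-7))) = 3936 / 175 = 22.49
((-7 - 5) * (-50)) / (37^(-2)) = 821400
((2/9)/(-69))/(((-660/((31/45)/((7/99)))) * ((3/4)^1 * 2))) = 31/978075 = 0.00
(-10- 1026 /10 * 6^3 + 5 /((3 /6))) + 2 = -110798 /5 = -22159.60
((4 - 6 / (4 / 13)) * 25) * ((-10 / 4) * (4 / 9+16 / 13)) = 189875 / 117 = 1622.86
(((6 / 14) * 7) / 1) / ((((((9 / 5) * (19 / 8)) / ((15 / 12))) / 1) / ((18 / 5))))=60 / 19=3.16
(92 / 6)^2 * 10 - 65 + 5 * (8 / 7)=144385 / 63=2291.83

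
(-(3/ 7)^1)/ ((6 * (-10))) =1/ 140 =0.01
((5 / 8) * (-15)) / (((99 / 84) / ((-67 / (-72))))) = -11725 / 1584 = -7.40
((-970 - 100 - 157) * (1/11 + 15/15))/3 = -4908/11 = -446.18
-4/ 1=-4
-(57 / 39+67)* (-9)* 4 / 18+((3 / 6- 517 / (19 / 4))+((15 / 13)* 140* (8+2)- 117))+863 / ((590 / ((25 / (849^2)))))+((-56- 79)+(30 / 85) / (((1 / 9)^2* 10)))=1245382693329884 / 892859802705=1394.82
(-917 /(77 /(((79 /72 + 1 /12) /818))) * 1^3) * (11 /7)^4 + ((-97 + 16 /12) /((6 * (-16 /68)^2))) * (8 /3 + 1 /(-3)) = -570244331519 /848455776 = -672.10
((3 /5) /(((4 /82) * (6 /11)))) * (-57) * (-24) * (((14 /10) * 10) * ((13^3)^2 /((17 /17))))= 10422953432892 /5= 2084590686578.40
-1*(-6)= 6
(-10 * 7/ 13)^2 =4900/ 169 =28.99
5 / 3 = 1.67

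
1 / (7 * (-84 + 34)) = -1 / 350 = -0.00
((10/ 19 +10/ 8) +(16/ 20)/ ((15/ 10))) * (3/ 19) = 2633/ 7220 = 0.36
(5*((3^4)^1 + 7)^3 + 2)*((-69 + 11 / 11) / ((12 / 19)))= -1100577926 / 3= -366859308.67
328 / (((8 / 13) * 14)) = 533 / 14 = 38.07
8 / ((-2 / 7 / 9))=-252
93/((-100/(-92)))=2139/25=85.56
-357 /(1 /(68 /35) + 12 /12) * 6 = -145656 /103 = -1414.14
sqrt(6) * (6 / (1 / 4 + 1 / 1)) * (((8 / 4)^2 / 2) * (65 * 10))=6240 * sqrt(6)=15284.82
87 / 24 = 3.62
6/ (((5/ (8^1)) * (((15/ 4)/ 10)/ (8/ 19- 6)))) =-13568/ 95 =-142.82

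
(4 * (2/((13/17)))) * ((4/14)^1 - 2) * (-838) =1367616/91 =15028.75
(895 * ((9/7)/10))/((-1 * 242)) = -1611/3388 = -0.48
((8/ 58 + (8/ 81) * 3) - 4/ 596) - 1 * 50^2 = -291617623/ 116667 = -2499.57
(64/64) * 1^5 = 1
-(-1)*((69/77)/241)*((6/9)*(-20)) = -920/18557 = -0.05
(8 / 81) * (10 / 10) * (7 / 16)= 7 / 162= 0.04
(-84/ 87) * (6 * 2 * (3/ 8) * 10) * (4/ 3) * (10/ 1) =-16800/ 29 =-579.31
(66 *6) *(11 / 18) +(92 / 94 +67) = 14569 / 47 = 309.98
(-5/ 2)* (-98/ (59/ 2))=490/ 59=8.31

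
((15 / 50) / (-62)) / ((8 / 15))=-9 / 992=-0.01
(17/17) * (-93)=-93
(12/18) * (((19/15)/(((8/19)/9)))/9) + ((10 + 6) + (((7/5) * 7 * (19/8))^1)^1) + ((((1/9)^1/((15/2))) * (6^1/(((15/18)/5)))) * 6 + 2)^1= 16733/360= 46.48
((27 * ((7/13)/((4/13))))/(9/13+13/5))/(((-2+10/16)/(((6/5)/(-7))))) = 2106/1177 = 1.79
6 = 6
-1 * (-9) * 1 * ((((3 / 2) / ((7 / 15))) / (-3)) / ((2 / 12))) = -405 / 7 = -57.86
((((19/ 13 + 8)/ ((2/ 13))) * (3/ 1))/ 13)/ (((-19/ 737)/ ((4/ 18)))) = -30217/ 247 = -122.34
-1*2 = -2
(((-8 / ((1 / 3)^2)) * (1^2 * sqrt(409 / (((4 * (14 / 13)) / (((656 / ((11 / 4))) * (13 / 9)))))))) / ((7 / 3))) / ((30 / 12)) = -2232.50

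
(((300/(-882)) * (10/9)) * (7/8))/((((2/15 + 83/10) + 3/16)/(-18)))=10000/14483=0.69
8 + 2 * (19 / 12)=67 / 6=11.17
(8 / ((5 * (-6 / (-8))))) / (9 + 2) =32 / 165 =0.19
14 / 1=14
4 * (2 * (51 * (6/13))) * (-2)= -4896/13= -376.62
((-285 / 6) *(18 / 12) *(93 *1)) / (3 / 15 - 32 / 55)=485925 / 28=17354.46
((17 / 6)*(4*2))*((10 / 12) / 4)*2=85 / 9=9.44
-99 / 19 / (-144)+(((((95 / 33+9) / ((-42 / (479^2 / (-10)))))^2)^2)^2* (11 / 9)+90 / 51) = 58575365209634244654147705628704996730791334638740217593 / 15241016060806612106250000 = 3843271667449067381901024000000.00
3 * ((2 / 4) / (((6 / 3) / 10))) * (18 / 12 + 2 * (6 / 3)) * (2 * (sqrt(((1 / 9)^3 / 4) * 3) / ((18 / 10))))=275 * sqrt(3) / 324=1.47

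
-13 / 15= -0.87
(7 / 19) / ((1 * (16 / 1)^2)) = 7 / 4864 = 0.00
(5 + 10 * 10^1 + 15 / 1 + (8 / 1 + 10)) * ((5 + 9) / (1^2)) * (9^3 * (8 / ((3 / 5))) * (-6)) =-112674240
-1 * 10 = -10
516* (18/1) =9288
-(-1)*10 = 10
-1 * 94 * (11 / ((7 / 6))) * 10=-62040 / 7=-8862.86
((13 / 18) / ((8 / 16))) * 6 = 26 / 3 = 8.67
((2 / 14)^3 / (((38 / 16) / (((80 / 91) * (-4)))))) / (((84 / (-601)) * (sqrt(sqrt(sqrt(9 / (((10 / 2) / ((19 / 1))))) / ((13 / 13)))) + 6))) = 0.00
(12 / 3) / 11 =4 / 11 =0.36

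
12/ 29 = 0.41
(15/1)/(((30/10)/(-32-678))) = -3550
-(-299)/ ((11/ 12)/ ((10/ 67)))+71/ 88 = 26527/ 536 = 49.49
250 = 250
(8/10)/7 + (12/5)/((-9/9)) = -16/7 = -2.29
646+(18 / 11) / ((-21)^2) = 348196 / 539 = 646.00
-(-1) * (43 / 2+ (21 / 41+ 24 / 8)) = 2051 / 82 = 25.01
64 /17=3.76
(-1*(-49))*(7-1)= 294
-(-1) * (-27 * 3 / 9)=-9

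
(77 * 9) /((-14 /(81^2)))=-649539 /2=-324769.50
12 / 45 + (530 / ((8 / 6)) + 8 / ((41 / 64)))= 504613 / 1230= 410.25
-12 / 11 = -1.09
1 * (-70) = -70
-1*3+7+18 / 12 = 11 / 2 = 5.50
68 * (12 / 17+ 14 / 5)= 1192 / 5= 238.40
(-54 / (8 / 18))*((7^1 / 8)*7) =-11907 / 16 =-744.19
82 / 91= 0.90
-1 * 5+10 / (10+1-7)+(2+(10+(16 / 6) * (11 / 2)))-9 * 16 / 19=1891 / 114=16.59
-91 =-91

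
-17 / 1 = -17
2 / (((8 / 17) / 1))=17 / 4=4.25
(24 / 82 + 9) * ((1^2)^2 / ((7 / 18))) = 6858 / 287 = 23.90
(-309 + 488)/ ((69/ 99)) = 256.83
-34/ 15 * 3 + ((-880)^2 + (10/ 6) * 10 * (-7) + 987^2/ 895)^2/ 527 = 4334196232376809339/ 3799261575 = 1140799638.78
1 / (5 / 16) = 16 / 5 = 3.20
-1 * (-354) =354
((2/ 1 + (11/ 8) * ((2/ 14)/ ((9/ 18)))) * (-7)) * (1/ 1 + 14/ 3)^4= -5595907/ 324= -17271.32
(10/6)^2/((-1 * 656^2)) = -25/3873024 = -0.00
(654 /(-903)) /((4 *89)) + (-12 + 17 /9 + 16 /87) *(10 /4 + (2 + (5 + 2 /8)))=-902352853 /9322572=-96.79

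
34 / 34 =1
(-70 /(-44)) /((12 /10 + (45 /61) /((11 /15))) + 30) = 10675 /216102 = 0.05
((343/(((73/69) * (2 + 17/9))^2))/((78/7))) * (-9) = -16.37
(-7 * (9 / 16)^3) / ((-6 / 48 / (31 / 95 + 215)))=13048371 / 6080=2146.11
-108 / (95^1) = -108 / 95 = -1.14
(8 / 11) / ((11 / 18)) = 144 / 121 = 1.19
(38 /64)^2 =361 /1024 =0.35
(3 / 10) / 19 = 3 / 190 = 0.02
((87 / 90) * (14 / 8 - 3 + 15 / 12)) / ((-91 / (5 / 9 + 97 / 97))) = 0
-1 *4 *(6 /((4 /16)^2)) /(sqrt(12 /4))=-128 *sqrt(3)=-221.70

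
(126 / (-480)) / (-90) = 7 / 2400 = 0.00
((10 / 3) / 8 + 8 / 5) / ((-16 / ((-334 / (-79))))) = -20207 / 37920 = -0.53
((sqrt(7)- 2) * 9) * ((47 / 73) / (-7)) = 846 / 511- 423 * sqrt(7) / 511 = -0.53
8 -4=4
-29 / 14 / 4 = -29 / 56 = -0.52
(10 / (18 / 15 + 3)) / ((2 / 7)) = 25 / 3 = 8.33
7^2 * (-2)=-98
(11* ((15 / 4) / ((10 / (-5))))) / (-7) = 165 / 56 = 2.95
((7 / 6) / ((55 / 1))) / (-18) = -7 / 5940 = -0.00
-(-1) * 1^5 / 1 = 1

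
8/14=4/7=0.57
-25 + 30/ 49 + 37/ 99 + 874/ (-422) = -26699699/ 1023561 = -26.09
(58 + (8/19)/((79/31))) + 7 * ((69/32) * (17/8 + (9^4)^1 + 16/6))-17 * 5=38070387295/384256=99075.58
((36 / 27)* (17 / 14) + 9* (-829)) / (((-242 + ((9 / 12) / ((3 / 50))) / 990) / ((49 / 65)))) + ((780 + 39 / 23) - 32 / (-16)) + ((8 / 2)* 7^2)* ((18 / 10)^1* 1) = 166144980491 / 143261365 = 1159.73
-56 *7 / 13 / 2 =-196 / 13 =-15.08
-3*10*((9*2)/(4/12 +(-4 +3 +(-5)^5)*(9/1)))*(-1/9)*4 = -0.01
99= 99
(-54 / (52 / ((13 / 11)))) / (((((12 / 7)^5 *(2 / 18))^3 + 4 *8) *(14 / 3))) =-54936068900769 / 7614482860158592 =-0.01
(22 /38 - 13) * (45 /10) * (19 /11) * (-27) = 28674 /11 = 2606.73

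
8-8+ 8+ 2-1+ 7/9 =88/9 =9.78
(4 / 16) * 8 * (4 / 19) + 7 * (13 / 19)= 99 / 19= 5.21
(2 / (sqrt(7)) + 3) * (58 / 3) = 72.61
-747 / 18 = -83 / 2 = -41.50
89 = 89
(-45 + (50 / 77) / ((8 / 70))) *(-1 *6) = 2595 / 11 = 235.91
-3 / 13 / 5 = -0.05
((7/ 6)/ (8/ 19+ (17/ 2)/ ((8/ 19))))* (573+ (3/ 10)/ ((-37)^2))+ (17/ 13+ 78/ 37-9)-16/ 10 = 2011252538/ 79641575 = 25.25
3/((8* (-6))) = -1/16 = -0.06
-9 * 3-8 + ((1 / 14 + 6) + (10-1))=-279 / 14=-19.93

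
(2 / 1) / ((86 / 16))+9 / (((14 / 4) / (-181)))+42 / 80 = -5592959 / 12040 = -464.53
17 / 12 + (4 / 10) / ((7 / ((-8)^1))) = 403 / 420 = 0.96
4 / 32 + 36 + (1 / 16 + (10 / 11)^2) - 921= -1711397 / 1936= -883.99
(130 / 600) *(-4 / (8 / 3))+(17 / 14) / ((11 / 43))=13619 / 3080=4.42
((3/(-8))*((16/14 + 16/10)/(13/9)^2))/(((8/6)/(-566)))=1237842/5915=209.27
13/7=1.86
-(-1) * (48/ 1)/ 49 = 48/ 49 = 0.98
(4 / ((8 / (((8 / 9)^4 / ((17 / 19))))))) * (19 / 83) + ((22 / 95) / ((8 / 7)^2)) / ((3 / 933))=1554084926279 / 28143015840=55.22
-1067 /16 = -66.69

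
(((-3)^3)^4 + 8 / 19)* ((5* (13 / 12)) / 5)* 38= 131266031 / 6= 21877671.83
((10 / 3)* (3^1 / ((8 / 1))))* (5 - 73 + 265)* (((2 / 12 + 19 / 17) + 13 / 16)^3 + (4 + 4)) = 9215360953015 / 2173353984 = 4240.16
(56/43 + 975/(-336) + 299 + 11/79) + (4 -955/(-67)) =8049920197/25491088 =315.79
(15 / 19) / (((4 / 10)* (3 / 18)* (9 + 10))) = 0.62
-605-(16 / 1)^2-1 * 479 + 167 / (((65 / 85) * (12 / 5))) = -194845 / 156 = -1249.01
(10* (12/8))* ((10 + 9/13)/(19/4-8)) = -8340/169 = -49.35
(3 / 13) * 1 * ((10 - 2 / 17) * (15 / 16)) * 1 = 945 / 442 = 2.14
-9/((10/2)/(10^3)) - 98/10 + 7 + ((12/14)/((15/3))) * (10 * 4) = -62858/35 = -1795.94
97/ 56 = 1.73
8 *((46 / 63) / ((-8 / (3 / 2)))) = -23 / 21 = -1.10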